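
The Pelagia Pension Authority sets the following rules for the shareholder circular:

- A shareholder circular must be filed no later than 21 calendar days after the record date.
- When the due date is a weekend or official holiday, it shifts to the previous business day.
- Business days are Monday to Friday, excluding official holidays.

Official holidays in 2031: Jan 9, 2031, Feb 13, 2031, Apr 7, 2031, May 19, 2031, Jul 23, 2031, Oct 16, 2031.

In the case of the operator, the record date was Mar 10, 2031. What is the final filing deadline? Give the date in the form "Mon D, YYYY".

From Mar 10, 2031, 21 calendar days later is Mar 31, 2031.
Since Mar 31, 2031 is a Monday and not a holiday, the date is unchanged.
The final due date is Mar 31, 2031.

Mar 31, 2031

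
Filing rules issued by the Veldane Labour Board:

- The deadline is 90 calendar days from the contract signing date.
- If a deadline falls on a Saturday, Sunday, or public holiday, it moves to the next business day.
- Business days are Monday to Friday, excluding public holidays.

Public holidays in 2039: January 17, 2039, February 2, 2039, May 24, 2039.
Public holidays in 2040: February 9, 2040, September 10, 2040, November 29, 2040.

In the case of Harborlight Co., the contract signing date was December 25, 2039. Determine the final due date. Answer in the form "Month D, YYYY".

Trigger date December 25, 2039 + 90 calendar days = March 24, 2040.
Because March 24, 2040 is a Saturday, the deadline becomes March 26, 2040 (Monday).
Final deadline: March 26, 2040.

March 26, 2040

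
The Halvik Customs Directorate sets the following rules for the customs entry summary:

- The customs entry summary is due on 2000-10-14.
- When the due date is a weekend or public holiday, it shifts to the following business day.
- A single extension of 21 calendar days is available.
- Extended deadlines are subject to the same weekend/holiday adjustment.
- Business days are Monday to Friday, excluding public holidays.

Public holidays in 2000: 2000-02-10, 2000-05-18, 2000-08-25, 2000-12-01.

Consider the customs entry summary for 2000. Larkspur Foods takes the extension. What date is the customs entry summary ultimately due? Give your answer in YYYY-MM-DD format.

The stated deadline is 2000-10-14.
2000-10-14 is a Saturday, so it moves to the next business day, 2000-10-16 (Monday).
Applying the 21-calendar-day extension: 2000-10-16 + 21 days = 2000-11-06.
2000-11-06 falls on a Monday, which is a business day, so no adjustment is needed.
Final deadline: 2000-11-06.

2000-11-06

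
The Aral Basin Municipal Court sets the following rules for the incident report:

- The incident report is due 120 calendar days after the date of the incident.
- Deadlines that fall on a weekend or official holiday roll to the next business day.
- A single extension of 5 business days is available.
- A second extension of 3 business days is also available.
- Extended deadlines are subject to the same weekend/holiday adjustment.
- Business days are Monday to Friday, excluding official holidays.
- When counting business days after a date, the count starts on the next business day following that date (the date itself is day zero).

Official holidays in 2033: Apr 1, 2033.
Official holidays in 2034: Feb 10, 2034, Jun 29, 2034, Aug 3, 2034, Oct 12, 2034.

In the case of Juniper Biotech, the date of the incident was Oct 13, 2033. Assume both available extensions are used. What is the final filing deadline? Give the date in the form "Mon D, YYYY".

120 calendar days after Oct 13, 2033 is Feb 10, 2034.
Feb 10, 2034 is a listed holiday, so it moves to the next business day, Feb 13, 2034 (Monday).
Counting 5 further business days from Feb 13, 2034 reaches Feb 20, 2034.
Since Feb 20, 2034 is a Monday and not a holiday, the date is unchanged.
The 3-business-day extension runs from Feb 20, 2034 to Feb 23, 2034.
Feb 23, 2034 (Thursday) is already a business day.
The final due date is Feb 23, 2034.

Feb 23, 2034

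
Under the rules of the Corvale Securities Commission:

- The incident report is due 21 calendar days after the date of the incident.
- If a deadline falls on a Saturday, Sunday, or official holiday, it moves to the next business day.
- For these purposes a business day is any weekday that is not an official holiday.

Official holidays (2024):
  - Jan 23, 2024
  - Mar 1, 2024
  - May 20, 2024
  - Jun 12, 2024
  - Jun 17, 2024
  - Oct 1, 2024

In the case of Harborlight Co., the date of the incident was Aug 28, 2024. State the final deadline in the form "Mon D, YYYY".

Sep 18, 2024

21 calendar days after Aug 28, 2024 is Sep 18, 2024.
Since Sep 18, 2024 is a Wednesday and not a holiday, the date is unchanged.
Final deadline: Sep 18, 2024.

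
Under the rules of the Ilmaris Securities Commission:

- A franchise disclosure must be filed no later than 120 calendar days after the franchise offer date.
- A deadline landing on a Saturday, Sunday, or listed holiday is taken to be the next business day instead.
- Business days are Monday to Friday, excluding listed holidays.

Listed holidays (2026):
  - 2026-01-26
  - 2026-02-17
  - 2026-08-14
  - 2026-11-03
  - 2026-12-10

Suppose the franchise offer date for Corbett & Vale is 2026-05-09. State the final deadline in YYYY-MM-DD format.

2026-09-07

Trigger date 2026-05-09 + 120 calendar days = 2026-09-06.
Because 2026-09-06 is a Sunday, the deadline becomes 2026-09-07 (Monday).
Final deadline: 2026-09-07.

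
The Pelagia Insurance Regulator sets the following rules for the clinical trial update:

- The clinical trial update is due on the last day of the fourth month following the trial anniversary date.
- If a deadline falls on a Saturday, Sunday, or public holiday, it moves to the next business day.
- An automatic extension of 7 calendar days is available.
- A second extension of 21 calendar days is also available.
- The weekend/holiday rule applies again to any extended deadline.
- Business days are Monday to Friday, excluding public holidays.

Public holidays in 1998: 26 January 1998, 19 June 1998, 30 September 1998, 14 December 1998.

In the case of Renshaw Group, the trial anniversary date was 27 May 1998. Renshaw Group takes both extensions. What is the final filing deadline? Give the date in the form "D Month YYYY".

4 months after 27 May 1998 is September 1998; that month ends on 30 September 1998.
30 September 1998 is a listed holiday, so it moves to the next business day, 1 October 1998 (Thursday).
The 7-calendar-day extension moves the deadline from 1 October 1998 to 8 October 1998.
8 October 1998 falls on a Thursday, which is a business day, so no adjustment is needed.
The 21-calendar-day extension moves the deadline from 8 October 1998 to 29 October 1998.
29 October 1998 falls on a Thursday, which is a business day, so no adjustment is needed.
The final due date is 29 October 1998.

29 October 1998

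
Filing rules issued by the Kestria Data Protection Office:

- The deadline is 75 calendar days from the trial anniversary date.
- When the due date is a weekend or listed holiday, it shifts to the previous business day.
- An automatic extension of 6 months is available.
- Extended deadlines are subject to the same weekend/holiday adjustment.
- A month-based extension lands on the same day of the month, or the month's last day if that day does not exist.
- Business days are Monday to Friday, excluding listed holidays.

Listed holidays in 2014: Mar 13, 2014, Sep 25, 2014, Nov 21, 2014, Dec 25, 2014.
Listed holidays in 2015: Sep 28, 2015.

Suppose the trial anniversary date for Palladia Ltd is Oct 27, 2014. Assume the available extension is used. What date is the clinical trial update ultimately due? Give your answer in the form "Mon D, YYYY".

Jul 9, 2015

75 calendar days after Oct 27, 2014 is Jan 10, 2015.
Jan 10, 2015 is a Saturday; the preceding business day is Jan 9, 2015 (Friday).
Add 6 months to Jan 9, 2015: Jul 9, 2015.
Jul 9, 2015 falls on a Thursday, which is a business day, so no adjustment is needed.
Final deadline: Jul 9, 2015.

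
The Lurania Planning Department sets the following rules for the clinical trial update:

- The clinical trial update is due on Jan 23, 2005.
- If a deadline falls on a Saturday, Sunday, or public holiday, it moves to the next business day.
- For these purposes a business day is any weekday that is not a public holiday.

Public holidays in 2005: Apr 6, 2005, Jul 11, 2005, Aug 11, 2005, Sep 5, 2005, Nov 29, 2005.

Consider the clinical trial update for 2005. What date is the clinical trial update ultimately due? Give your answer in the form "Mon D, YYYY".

Jan 24, 2005

The stated deadline is Jan 23, 2005.
Because Jan 23, 2005 is a Sunday, the deadline becomes Jan 24, 2005 (Monday).
So the filing is due Jan 24, 2005.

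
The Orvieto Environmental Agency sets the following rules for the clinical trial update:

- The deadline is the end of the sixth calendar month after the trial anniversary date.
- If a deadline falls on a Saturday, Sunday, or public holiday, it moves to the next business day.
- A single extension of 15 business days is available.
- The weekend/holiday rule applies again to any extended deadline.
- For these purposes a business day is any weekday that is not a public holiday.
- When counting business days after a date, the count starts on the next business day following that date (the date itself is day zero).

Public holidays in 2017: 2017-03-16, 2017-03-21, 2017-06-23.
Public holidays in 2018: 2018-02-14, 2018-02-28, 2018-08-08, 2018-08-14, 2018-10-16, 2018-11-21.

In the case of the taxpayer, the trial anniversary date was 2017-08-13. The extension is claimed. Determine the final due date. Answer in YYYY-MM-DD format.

6 months after 2017-08-13 falls in February 2018; the last day of that month is 2018-02-28.
Because 2018-02-28 is a listed holiday, the deadline becomes 2018-03-01 (Thursday).
The 15-business-day extension runs from 2018-03-01 to 2018-03-22.
2018-03-22 is a Thursday and not a listed holiday, so it stands.
So the filing is due 2018-03-22.

2018-03-22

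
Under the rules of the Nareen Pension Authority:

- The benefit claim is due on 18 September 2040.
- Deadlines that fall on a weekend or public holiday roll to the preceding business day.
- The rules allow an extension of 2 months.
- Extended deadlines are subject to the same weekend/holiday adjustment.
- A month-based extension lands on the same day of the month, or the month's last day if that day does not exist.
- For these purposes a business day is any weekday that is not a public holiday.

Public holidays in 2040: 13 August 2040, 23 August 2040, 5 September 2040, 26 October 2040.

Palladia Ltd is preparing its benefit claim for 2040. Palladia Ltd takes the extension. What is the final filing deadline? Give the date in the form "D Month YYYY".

16 November 2040

Start from the fixed due date, 18 September 2040.
18 September 2040 falls on a Tuesday, which is a business day, so no adjustment is needed.
The 2 months extension carries 18 September 2040 to 18 November 2040.
18 November 2040 falls on a Sunday. Rolling to the preceding business day gives 16 November 2040, a Friday.
Final deadline: 16 November 2040.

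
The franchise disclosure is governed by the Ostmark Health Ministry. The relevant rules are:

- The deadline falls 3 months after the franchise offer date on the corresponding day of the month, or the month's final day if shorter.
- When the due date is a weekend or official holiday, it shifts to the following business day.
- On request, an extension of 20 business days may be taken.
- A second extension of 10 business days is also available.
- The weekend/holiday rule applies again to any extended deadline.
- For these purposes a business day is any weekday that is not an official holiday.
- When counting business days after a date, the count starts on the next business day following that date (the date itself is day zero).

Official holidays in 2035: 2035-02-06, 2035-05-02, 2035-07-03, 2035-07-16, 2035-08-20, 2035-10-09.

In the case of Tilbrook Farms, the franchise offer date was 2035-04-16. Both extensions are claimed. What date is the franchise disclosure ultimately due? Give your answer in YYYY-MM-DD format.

2035-08-29

3 months from 2035-04-16 is 2035-07-16.
2035-07-16 is a listed holiday, so it moves to the next business day, 2035-07-17 (Tuesday).
Counting 20 further business days from 2035-07-17 reaches 2035-08-14.
2035-08-14 (Tuesday) is already a business day.
The 10-business-day extension runs from 2035-08-14 to 2035-08-29.
Since 2035-08-29 is a Wednesday and not a holiday, the date is unchanged.
So the filing is due 2035-08-29.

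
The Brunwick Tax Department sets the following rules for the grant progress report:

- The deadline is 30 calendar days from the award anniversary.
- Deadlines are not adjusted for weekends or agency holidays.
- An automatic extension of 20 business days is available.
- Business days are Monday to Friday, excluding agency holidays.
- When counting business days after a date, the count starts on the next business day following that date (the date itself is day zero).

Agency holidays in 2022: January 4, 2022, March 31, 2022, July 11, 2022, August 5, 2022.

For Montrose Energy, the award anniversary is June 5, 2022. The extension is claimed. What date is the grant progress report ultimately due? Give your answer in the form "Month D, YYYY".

From June 5, 2022, 30 calendar days later is July 5, 2022.
July 5, 2022 falls on a Tuesday. The rules make no weekend/holiday allowance, so it remains July 5, 2022.
Counting 20 further business days from July 5, 2022 reaches August 3, 2022.
No adjustment is made for weekends or holidays, so August 3, 2022 stands.
Deadline: August 3, 2022.

August 3, 2022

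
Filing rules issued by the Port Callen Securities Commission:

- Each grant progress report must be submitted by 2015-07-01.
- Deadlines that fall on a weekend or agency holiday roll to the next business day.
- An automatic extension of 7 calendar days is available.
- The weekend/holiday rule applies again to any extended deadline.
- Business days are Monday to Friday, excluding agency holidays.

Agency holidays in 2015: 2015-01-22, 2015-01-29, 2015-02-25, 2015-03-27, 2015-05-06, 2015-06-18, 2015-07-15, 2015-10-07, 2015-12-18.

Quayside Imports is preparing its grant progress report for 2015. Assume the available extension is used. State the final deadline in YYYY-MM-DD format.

2015-07-08

The stated deadline is 2015-07-01.
2015-07-01 (Wednesday) is already a business day.
The 7-calendar-day extension moves the deadline from 2015-07-01 to 2015-07-08.
Since 2015-07-08 is a Wednesday and not a holiday, the date is unchanged.
Final deadline: 2015-07-08.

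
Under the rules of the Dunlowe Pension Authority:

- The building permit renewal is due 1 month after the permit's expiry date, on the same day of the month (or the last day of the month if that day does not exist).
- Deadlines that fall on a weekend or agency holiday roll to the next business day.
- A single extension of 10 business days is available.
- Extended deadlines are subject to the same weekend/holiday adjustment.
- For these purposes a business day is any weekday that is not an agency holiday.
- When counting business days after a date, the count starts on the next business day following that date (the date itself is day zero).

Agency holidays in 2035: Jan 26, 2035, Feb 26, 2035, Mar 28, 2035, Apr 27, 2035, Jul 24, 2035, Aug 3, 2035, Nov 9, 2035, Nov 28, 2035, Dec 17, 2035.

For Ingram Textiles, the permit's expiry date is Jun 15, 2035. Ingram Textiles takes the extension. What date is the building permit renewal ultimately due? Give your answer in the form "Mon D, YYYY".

Moving 1 month forward from Jun 15, 2035 on the corresponding day gives Jul 15, 2035.
Jul 15, 2035 is a Sunday; the next business day is Jul 16, 2035 (Monday).
Counting 10 further business days from Jul 16, 2035 reaches Jul 31, 2035.
Jul 31, 2035 is a Tuesday and not a listed holiday, so it stands.
Deadline: Jul 31, 2035.

Jul 31, 2035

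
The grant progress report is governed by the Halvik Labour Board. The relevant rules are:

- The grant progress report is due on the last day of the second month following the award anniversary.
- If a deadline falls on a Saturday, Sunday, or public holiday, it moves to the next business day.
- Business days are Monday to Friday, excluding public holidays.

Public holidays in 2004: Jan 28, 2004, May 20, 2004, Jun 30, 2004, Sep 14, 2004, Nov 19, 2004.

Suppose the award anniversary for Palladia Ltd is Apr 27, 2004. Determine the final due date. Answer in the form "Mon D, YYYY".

2 months after Apr 27, 2004 falls in June 2004; the last day of that month is Jun 30, 2004.
Jun 30, 2004 falls on a listed holiday. Rolling to the next business day gives Jul 1, 2004, a Thursday.
Deadline: Jul 1, 2004.

Jul 1, 2004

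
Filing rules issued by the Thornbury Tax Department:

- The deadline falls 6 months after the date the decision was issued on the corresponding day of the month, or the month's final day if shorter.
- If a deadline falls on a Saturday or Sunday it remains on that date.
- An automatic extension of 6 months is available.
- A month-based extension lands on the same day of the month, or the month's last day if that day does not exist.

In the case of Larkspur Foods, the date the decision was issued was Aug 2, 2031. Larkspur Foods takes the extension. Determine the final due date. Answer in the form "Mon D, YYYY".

Aug 2, 2032

Moving 6 months forward from Aug 2, 2031 on the corresponding day gives Feb 2, 2032.
No adjustment is made for weekends or holidays, so Feb 2, 2032 stands.
Applying the 6 months extension: 6 months after Feb 2, 2032 is Aug 2, 2032.
Aug 2, 2032 is a Monday; no weekend or holiday adjustment applies.
Deadline: Aug 2, 2032.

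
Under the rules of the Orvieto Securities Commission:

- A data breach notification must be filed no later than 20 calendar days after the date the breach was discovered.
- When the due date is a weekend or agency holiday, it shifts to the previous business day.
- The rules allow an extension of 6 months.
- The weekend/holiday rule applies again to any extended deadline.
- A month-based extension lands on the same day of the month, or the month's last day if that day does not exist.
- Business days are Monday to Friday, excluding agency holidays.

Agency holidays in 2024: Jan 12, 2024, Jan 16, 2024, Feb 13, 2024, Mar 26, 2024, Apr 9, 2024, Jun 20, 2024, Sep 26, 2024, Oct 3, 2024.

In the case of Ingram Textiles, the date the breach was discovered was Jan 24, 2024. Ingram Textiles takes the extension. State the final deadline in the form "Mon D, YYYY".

From Jan 24, 2024, 20 calendar days later is Feb 13, 2024.
Feb 13, 2024 falls on a listed holiday. Rolling to the preceding business day gives Feb 12, 2024, a Monday.
Applying the 6 months extension: 6 months after Feb 12, 2024 is Aug 12, 2024.
Since Aug 12, 2024 is a Monday and not a holiday, the date is unchanged.
Final deadline: Aug 12, 2024.

Aug 12, 2024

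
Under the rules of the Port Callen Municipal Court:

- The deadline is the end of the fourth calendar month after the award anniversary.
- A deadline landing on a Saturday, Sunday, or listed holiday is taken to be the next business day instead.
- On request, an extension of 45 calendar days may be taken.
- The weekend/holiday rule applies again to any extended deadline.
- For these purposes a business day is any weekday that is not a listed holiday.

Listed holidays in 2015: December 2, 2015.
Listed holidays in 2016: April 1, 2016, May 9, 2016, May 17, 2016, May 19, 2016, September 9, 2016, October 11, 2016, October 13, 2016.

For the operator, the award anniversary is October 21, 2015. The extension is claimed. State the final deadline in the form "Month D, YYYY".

4 months after October 21, 2015 is February 2016; that month ends on February 29, 2016.
February 29, 2016 falls on a Monday, which is a business day, so no adjustment is needed.
Add the 45 calendar-day extension to February 29, 2016: April 14, 2016.
April 14, 2016 falls on a Thursday, which is a business day, so no adjustment is needed.
So the filing is due April 14, 2016.

April 14, 2016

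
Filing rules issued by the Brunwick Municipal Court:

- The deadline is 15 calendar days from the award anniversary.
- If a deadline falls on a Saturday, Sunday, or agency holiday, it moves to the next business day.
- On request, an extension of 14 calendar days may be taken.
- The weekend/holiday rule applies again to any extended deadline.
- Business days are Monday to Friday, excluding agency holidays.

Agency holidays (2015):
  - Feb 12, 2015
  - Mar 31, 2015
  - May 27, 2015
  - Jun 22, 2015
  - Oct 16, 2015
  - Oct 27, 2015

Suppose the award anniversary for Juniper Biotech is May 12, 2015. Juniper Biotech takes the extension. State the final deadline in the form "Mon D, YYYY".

Jun 11, 2015

From May 12, 2015, 15 calendar days later is May 27, 2015.
Because May 27, 2015 is a listed holiday, the deadline becomes May 28, 2015 (Thursday).
Applying the 14-calendar-day extension: May 28, 2015 + 14 days = Jun 11, 2015.
Jun 11, 2015 falls on a Thursday, which is a business day, so no adjustment is needed.
The final due date is Jun 11, 2015.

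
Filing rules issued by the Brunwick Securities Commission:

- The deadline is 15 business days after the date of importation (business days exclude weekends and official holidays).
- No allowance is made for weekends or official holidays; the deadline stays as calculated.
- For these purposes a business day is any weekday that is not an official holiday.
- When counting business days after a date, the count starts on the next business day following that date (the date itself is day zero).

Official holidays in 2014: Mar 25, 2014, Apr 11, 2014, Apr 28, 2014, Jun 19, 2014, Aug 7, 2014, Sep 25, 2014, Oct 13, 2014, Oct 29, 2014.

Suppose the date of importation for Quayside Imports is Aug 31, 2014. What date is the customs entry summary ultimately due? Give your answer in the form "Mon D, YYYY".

15 business days after Aug 31, 2014, excluding weekends and holidays, is Sep 19, 2014.
Sep 19, 2014 falls on a Friday. The rules make no weekend/holiday allowance, so it remains Sep 19, 2014.
Deadline: Sep 19, 2014.

Sep 19, 2014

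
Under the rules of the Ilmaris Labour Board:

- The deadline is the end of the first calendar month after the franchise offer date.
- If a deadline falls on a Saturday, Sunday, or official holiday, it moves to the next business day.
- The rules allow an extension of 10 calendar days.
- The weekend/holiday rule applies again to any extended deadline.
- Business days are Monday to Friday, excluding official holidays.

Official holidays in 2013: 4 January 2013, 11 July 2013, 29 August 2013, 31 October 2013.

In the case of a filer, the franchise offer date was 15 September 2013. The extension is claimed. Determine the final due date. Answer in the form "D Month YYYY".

11 November 2013

1 month after 15 September 2013 is October 2013; that month ends on 31 October 2013.
31 October 2013 is a listed holiday; the next business day is 1 November 2013 (Friday).
The 10-calendar-day extension moves the deadline from 1 November 2013 to 11 November 2013.
Since 11 November 2013 is a Monday and not a holiday, the date is unchanged.
So the filing is due 11 November 2013.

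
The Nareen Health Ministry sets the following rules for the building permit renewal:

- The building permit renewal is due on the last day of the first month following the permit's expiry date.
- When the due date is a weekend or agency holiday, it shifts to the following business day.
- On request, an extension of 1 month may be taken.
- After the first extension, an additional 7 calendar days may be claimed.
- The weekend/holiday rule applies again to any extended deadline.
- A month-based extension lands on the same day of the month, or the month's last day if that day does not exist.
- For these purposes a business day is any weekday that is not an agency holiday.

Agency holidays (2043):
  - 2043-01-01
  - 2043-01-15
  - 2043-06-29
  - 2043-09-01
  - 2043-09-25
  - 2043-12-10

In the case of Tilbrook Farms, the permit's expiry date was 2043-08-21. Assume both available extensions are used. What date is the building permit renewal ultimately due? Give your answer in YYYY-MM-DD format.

2043-11-06

1 month after 2043-08-21 is September 2043; that month ends on 2043-09-30.
2043-09-30 is a Wednesday and not a listed holiday, so it stands.
Applying the 1 month extension: 1 month after 2043-09-30 is 2043-10-30.
2043-10-30 falls on a Friday, which is a business day, so no adjustment is needed.
With the 7-day extension, 2043-10-30 becomes 2043-11-06.
2043-11-06 is a Friday and not a listed holiday, so it stands.
So the filing is due 2043-11-06.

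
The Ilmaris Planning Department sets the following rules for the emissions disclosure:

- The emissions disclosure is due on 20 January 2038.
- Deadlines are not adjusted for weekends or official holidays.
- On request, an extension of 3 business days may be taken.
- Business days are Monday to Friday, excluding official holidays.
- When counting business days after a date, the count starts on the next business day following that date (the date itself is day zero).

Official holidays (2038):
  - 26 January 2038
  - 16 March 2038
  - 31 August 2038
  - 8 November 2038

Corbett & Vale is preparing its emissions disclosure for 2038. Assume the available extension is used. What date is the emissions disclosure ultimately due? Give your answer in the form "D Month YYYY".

25 January 2038

The statutory due date is 20 January 2038.
20 January 2038 falls on a Wednesday. The rules make no weekend/holiday allowance, so it remains 20 January 2038.
The 3-business-day extension runs from 20 January 2038 to 25 January 2038.
No adjustment is made for weekends or holidays, so 25 January 2038 stands.
The final due date is 25 January 2038.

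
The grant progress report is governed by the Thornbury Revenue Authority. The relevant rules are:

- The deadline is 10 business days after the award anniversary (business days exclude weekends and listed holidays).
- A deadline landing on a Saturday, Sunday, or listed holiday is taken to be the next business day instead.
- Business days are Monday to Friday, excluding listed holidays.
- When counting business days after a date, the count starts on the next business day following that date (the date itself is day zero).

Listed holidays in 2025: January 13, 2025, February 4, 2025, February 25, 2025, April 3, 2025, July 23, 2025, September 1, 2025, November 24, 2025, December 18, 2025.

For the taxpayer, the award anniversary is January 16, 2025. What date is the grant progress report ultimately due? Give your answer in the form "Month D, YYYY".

10 business days after January 16, 2025, excluding weekends and holidays, is January 30, 2025.
January 30, 2025 is a Thursday and not a listed holiday, so it stands.
Final deadline: January 30, 2025.

January 30, 2025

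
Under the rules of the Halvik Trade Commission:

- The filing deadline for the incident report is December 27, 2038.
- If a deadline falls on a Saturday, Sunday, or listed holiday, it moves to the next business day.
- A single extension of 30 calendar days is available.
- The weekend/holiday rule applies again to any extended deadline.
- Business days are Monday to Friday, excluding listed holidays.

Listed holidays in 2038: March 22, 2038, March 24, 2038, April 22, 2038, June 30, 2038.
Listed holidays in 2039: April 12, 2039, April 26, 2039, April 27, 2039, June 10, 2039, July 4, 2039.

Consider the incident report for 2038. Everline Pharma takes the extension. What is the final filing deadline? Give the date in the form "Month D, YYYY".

Start from the fixed due date, December 27, 2038.
Since December 27, 2038 is a Monday and not a holiday, the date is unchanged.
Applying the 30-calendar-day extension: December 27, 2038 + 30 days = January 26, 2039.
January 26, 2039 (Wednesday) is already a business day.
So the filing is due January 26, 2039.

January 26, 2039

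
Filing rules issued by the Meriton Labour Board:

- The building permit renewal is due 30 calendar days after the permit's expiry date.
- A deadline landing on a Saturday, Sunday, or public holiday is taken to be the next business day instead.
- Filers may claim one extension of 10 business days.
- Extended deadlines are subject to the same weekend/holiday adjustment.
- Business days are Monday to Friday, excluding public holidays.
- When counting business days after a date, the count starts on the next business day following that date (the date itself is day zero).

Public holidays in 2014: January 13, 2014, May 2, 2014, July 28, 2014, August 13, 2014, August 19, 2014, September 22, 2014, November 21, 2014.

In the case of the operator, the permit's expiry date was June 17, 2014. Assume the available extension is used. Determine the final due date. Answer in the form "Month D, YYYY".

August 1, 2014

From June 17, 2014, 30 calendar days later is July 17, 2014.
July 17, 2014 falls on a Thursday, which is a business day, so no adjustment is needed.
Counting 10 further business days from July 17, 2014 reaches August 1, 2014.
August 1, 2014 is a Friday and not a listed holiday, so it stands.
Deadline: August 1, 2014.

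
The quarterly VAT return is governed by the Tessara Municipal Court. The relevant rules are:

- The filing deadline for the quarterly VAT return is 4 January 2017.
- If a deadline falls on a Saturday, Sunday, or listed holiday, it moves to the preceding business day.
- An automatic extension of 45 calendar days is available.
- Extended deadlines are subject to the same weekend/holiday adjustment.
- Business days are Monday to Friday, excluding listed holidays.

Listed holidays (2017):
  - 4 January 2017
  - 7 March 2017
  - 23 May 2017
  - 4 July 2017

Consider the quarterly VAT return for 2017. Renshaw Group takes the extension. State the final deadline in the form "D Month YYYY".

Start from the fixed due date, 4 January 2017.
Because 4 January 2017 is a listed holiday, the deadline becomes 3 January 2017 (Tuesday).
Add the 45 calendar-day extension to 3 January 2017: 17 February 2017.
17 February 2017 falls on a Friday, which is a business day, so no adjustment is needed.
Final deadline: 17 February 2017.

17 February 2017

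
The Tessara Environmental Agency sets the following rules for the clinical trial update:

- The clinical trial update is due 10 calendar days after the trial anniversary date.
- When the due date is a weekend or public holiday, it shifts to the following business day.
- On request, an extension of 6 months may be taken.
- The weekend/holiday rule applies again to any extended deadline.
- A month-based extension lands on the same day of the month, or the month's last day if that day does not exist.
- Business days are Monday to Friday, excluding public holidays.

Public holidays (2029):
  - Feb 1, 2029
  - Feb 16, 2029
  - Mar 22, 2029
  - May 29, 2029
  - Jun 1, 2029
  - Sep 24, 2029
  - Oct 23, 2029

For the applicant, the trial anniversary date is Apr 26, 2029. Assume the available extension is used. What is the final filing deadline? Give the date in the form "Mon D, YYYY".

Nov 7, 2029

Trigger date Apr 26, 2029 + 10 calendar days = May 6, 2029.
May 6, 2029 falls on a Sunday. Rolling to the next business day gives May 7, 2029, a Monday.
Add 6 months to May 7, 2029: Nov 7, 2029.
Since Nov 7, 2029 is a Wednesday and not a holiday, the date is unchanged.
So the filing is due Nov 7, 2029.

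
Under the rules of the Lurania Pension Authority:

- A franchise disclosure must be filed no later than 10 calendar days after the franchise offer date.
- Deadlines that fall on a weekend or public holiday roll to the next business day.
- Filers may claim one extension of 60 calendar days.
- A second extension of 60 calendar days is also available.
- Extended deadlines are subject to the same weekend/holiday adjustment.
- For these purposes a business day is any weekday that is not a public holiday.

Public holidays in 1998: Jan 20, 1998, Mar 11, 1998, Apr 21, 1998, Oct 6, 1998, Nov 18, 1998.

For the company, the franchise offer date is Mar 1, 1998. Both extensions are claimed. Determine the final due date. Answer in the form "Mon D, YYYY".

Jul 10, 1998

Adding 10 calendar days to Mar 1, 1998 gives Mar 11, 1998.
Mar 11, 1998 falls on a listed holiday. Rolling to the next business day gives Mar 12, 1998, a Thursday.
The 60-calendar-day extension moves the deadline from Mar 12, 1998 to May 11, 1998.
May 11, 1998 is a Monday and not a listed holiday, so it stands.
With the 60-day extension, May 11, 1998 becomes Jul 10, 1998.
Jul 10, 1998 (Friday) is already a business day.
So the filing is due Jul 10, 1998.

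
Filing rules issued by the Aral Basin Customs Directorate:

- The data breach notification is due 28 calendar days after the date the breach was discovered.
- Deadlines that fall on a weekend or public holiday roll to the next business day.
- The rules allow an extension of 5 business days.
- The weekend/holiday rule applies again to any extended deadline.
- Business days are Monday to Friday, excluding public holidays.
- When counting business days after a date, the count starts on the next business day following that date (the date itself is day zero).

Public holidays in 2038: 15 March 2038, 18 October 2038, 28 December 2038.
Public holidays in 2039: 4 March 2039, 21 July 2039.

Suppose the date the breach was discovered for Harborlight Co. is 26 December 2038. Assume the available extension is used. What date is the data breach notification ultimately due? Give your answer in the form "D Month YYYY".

Trigger date 26 December 2038 + 28 calendar days = 23 January 2039.
23 January 2039 is a Sunday; the next business day is 24 January 2039 (Monday).
The 5-business-day extension runs from 24 January 2039 to 31 January 2039.
31 January 2039 is a Monday and not a listed holiday, so it stands.
So the filing is due 31 January 2039.

31 January 2039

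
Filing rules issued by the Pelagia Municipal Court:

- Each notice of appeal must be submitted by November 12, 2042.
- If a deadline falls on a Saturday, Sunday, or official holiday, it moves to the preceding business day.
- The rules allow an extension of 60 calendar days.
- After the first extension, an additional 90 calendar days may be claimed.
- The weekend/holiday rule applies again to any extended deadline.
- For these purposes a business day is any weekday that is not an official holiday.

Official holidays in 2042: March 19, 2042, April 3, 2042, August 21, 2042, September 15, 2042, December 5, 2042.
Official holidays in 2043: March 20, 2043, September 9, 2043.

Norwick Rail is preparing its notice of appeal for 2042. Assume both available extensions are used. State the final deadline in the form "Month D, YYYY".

The statutory due date is November 12, 2042.
Since November 12, 2042 is a Wednesday and not a holiday, the date is unchanged.
The 60-calendar-day extension moves the deadline from November 12, 2042 to January 11, 2043.
January 11, 2043 is a Sunday; the preceding business day is January 9, 2043 (Friday).
With the 90-day extension, January 9, 2043 becomes April 9, 2043.
Since April 9, 2043 is a Thursday and not a holiday, the date is unchanged.
So the filing is due April 9, 2043.

April 9, 2043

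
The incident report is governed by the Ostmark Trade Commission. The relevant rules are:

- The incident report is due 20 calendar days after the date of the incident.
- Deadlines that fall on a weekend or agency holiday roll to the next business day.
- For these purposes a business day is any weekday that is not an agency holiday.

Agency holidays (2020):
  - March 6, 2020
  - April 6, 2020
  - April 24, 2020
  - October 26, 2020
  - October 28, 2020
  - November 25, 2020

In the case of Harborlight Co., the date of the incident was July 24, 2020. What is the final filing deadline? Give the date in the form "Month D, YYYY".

From July 24, 2020, 20 calendar days later is August 13, 2020.
August 13, 2020 falls on a Thursday, which is a business day, so no adjustment is needed.
Deadline: August 13, 2020.

August 13, 2020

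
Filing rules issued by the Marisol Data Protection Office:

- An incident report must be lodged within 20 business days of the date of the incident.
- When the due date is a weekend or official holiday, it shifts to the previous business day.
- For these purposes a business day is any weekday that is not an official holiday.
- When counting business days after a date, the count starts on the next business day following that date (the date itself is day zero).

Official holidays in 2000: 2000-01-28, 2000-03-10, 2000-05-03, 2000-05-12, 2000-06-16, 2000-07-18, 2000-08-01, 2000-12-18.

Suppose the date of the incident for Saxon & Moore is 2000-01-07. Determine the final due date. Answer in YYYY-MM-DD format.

20 business days after 2000-01-07, excluding weekends and holidays, is 2000-02-07.
2000-02-07 falls on a Monday, which is a business day, so no adjustment is needed.
The final due date is 2000-02-07.

2000-02-07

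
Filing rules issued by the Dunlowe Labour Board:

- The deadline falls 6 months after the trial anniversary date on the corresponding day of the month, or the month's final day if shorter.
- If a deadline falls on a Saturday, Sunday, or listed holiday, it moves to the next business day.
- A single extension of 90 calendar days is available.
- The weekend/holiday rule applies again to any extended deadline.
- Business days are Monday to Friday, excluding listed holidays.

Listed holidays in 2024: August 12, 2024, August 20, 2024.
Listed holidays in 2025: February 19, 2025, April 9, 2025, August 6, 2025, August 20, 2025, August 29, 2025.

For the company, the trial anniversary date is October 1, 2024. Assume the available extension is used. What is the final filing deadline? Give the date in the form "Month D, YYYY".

Moving 6 months forward from October 1, 2024 on the corresponding day gives April 1, 2025.
April 1, 2025 (Tuesday) is already a business day.
Applying the 90-calendar-day extension: April 1, 2025 + 90 days = June 30, 2025.
June 30, 2025 is a Monday and not a listed holiday, so it stands.
So the filing is due June 30, 2025.

June 30, 2025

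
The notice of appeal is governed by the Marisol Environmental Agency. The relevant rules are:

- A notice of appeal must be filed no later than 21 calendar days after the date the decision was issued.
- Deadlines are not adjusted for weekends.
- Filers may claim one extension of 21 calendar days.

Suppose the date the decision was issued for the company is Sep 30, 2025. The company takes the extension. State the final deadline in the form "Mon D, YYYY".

Nov 11, 2025

Adding 21 calendar days to Sep 30, 2025 gives Oct 21, 2025.
Oct 21, 2025 is a Tuesday; no weekend or holiday adjustment applies.
Add the 21 calendar-day extension to Oct 21, 2025: Nov 11, 2025.
Nov 11, 2025 is a Tuesday; no weekend or holiday adjustment applies.
Deadline: Nov 11, 2025.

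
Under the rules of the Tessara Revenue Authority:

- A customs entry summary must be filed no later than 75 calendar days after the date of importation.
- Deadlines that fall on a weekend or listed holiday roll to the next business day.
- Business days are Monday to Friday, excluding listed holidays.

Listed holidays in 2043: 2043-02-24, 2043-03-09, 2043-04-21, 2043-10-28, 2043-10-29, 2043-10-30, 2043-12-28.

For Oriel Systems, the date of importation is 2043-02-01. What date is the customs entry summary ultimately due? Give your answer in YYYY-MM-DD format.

From 2043-02-01, 75 calendar days later is 2043-04-17.
2043-04-17 (Friday) is already a business day.
Deadline: 2043-04-17.

2043-04-17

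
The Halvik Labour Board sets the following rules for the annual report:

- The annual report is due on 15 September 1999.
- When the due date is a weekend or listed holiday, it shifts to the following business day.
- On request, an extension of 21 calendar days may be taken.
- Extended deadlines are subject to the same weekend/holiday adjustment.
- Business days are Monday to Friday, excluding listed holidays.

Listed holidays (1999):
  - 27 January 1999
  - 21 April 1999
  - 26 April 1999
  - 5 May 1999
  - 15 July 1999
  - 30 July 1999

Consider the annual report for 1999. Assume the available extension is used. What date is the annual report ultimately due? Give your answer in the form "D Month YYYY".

Start from the fixed due date, 15 September 1999.
15 September 1999 is a Wednesday and not a listed holiday, so it stands.
Add the 21 calendar-day extension to 15 September 1999: 6 October 1999.
Since 6 October 1999 is a Wednesday and not a holiday, the date is unchanged.
So the filing is due 6 October 1999.

6 October 1999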